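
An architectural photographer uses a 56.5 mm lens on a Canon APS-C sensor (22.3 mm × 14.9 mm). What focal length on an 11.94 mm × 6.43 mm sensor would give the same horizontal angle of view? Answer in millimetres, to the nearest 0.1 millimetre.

30.3 mm

Equal angle of view means equal width/f ratio, so f₂ = f₁ · (width₂/width₁) = 56.5 × 11.94/22.3.
f₂ = 56.5 × 0.53543 ≈ 30.252 mm.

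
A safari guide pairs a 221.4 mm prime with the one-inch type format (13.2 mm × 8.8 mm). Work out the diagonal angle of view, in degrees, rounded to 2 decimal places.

Sensor diagonal = √(13.2² + 8.8²) = √251.6800 ≈ 15.8644 mm.
Angle of view α = 2·arctan(d/2f) with d = 15.8644 mm and f = 221.4 mm.
d/2f = 0.03583; arctan(0.03583) ≈ 2.0519°, so α ≈ 4.1038°.

4.10°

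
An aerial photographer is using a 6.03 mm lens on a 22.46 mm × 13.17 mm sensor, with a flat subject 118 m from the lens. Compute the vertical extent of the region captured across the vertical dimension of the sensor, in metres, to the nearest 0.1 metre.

257.7 m

dₒ: 118 m = 118000 mm.
Similar triangles through the lens centre give W/dₒ = h/dᵢ; with 1/f = 1/dₒ + 1/dᵢ this gives W = h·(dₒ − f)/f.
W = 13.17 mm × (118000 − 6.03) / 6.03 = 13.17 × 19567.8226 ≈ 257708.223 mm = 257.708 m.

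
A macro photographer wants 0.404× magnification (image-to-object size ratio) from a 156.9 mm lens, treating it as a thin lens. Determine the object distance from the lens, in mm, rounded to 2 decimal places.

With m = dᵢ/dₒ and 1/f = 1/dₒ + 1/dᵢ, substituting dᵢ = m·dₒ gives 1/f = (1 + 1/m)/dₒ, hence dₒ = f·(1 + 1/m).
dₒ = 156.9 × (1 + 1/0.404) = 156.9 × 3.47525 ≈ 545.266 mm.

545.27 mm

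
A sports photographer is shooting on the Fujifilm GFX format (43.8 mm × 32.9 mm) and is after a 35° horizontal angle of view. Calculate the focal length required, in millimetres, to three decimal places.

From α = 2·arctan(w/2f) we get f = w / (2·tan(α/2)).
With w = 43.8 mm and α/2 = 17.5°, tan(α/2) ≈ 0.31530, so f ≈ 43.8 / 0.63060 ≈ 69.4579 mm.

69.458 mm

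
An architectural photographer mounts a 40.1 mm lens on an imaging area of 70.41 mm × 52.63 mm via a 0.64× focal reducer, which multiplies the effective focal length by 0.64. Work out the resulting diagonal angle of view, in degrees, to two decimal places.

119.44°

Effective focal length f = 40.1 × 0.64 = 25.664 mm.
Sensor diagonal = √(70.41² + 52.63²) = √7727.4850 ≈ 87.9061 mm.
α = 2·arctan(87.906 / (2 × 25.664)) = 2·arctan(1.71263) ≈ 119.4391°.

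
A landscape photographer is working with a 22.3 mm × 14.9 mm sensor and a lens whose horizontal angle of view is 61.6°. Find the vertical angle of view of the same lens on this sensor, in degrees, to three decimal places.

43.435°

From the horizontal AOV: f = 22.3 / (2·tan(30.8°)) = 22.3 / 1.19224 ≈ 18.7043 mm.
Vertical AOV = 2·arctan(14.9 / (2 × 18.7043)) = 2·arctan(0.39830) ≈ 43.4352°.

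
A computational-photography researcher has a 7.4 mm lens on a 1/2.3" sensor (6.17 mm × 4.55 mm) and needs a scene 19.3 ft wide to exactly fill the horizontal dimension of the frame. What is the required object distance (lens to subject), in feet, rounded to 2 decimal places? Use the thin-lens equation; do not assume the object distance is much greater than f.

23.17 ft

W: 19.3 ft × 304.8 mm/ft = 5882.64 mm.
Magnification m = w/W = dᵢ/dₒ; combined with 1/f = 1/dₒ + 1/dᵢ this gives dₒ = f·(1 + W/w).
dₒ = 7.4 mm × (1 + 5882.64/6.17) = 7.4 × 954.4262 ≈ 7062.754 mm = 7062.754/304.8 ft = 23.1718 ft.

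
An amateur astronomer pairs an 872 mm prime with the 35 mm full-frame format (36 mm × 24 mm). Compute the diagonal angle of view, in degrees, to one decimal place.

Sensor diagonal = √(36² + 24²) = √1872.0000 ≈ 43.2666 mm.
Angle of view α = 2·arctan(d/2f) with d = 43.2666 mm and f = 872 mm.
d/2f = 0.02481; arctan(0.02481) ≈ 1.4212°, so α ≈ 2.8423°.

2.8°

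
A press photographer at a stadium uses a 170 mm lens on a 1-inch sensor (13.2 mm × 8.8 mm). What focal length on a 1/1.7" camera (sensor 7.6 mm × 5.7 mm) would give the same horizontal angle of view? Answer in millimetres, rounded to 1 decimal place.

Equal angle of view means equal width/f ratio, so f₂ = f₁ · (width₂/width₁) = 170 × 7.6/13.2.
f₂ = 170 × 0.57576 ≈ 97.879 mm.

97.9 mm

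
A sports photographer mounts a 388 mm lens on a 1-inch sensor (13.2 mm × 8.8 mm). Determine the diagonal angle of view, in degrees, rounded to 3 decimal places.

2.342°

Sensor diagonal = √(13.2² + 8.8²) = √251.6800 ≈ 15.8644 mm.
Angle of view α = 2·arctan(d/2f) with d = 15.8644 mm and f = 388 mm.
d/2f = 0.02044; arctan(0.02044) ≈ 1.1712°, so α ≈ 2.3424°.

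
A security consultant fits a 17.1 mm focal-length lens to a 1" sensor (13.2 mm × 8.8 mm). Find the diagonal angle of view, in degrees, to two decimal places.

49.77°

Sensor diagonal = √(13.2² + 8.8²) = √251.6800 ≈ 15.8644 mm.
Angle of view α = 2·arctan(d/2f) with d = 15.8644 mm and f = 17.1 mm.
d/2f = 0.46387; arctan(0.46387) ≈ 24.8853°, so α ≈ 49.7705°.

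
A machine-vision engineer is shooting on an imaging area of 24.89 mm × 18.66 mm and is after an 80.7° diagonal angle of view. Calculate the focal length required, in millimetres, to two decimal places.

Sensor diagonal = √(24.89² + 18.66²) = √967.7077 ≈ 31.1080 mm.
From α = 2·arctan(d/2f) we get f = d / (2·tan(α/2)).
With d = 31.1080 mm and α/2 = 40.35°, tan(α/2) ≈ 0.84956, so f ≈ 31.1080 / 1.69913 ≈ 18.3082 mm.

18.31 mm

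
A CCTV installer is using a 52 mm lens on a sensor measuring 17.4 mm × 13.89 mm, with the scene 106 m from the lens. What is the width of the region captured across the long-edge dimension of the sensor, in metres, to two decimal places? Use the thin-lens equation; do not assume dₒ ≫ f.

35.45 m

dₒ: 106 m = 106000 mm.
Similar triangles through the lens centre give W/dₒ = w/dᵢ; with 1/f = 1/dₒ + 1/dᵢ this gives W = w·(dₒ − f)/f.
W = 17.4 mm × (106000 − 52) / 52 = 17.4 × 2037.4615 ≈ 35451.831 mm = 35.4518 m.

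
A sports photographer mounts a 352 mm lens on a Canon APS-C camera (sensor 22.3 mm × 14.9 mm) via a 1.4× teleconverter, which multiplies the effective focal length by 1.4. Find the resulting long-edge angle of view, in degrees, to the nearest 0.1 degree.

2.6°

Effective focal length f = 352 × 1.4 = 492.8 mm.
α = 2·arctan(22.3 / (2 × 492.8)) = 2·arctan(0.02263) ≈ 2.5923°.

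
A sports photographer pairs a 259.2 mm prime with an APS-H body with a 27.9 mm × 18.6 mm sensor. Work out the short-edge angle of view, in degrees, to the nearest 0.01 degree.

Angle of view α = 2·arctan(h/2f) with h = 18.6 mm and f = 259.2 mm.
h/2f = 0.03588; arctan(0.03588) ≈ 2.0549°, so α ≈ 4.1097°.

4.11°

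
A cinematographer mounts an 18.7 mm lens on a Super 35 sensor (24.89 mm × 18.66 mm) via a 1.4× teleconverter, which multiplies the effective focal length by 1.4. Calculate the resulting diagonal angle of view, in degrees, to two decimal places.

Effective focal length f = 18.7 × 1.4 = 26.18 mm.
Sensor diagonal = √(24.89² + 18.66²) = √967.7077 ≈ 31.1080 mm.
α = 2·arctan(31.108 / (2 × 26.18)) = 2·arctan(0.59412) ≈ 61.4306°.

61.43°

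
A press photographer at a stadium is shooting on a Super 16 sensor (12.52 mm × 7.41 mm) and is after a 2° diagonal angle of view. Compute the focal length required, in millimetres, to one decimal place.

Sensor diagonal = √(12.52² + 7.41²) = √211.6585 ≈ 14.5485 mm.
From α = 2·arctan(d/2f) we get f = d / (2·tan(α/2)).
With d = 14.5485 mm and α/2 = 1°, tan(α/2) ≈ 0.01746, so f ≈ 14.5485 / 0.03491 ≈ 416.7412 mm.

416.7 mm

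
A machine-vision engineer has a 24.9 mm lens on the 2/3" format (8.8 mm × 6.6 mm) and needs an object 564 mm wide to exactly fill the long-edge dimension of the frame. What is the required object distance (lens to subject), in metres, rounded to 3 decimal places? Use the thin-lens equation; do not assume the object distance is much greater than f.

Magnification m = w/W = dᵢ/dₒ; combined with 1/f = 1/dₒ + 1/dᵢ this gives dₒ = f·(1 + W/w).
dₒ = 24.9 mm × (1 + 564/8.8) = 24.9 × 65.0909 ≈ 1620.764 mm = 1.62076 m.

1.621 m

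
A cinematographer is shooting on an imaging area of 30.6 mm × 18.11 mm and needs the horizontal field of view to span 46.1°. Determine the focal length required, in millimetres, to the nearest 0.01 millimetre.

35.96 mm

From α = 2·arctan(w/2f) we get f = w / (2·tan(α/2)).
With w = 30.6 mm and α/2 = 23.05°, tan(α/2) ≈ 0.42551, so f ≈ 30.6 / 0.85101 ≈ 35.9573 mm.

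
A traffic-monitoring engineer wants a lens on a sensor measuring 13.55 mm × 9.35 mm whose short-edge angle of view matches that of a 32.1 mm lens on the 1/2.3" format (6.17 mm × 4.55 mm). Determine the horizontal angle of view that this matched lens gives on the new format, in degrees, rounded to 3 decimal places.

11.728°

Equal short-edge AOV ⇒ f₂ = f₁ · 9.35/4.55 = 32.1 × 2.05495 ≈ 65.9637 mm.
Horizontal AOV on the new format = 2·arctan(13.55 / (2 × 65.9637)) = 2·arctan(0.10271) ≈ 11.7283°.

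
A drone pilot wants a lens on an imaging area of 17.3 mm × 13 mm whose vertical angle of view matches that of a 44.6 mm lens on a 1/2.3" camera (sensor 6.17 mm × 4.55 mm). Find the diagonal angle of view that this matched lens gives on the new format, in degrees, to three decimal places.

9.707°

Equal vertical AOV ⇒ f₂ = f₁ · 13/4.55 = 44.6 × 2.85714 ≈ 127.4286 mm.
Sensor diagonal = √(17.3² + 13²) = √468.2900 ≈ 21.6400 mm.
Diagonal AOV on the new format = 2·arctan(21.6400 / (2 × 127.4286)) = 2·arctan(0.08491) ≈ 9.7067°.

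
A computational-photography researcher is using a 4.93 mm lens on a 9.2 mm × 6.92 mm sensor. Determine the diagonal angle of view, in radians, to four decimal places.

1.7251 rad

Sensor diagonal = √(9.2² + 6.92²) = √132.5264 ≈ 11.5120 mm.
Angle of view α = 2·arctan(d/2f) with d = 11.5120 mm and f = 4.93 mm.
d/2f = 1.16755; arctan(1.16755) ≈ 0.8625 rad, so α ≈ 1.7251 rad.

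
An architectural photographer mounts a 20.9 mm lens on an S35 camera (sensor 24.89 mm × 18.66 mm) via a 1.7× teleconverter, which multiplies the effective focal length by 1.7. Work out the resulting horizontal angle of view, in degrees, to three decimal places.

Effective focal length f = 20.9 × 1.7 = 35.53 mm.
α = 2·arctan(24.89 / (2 × 35.53)) = 2·arctan(0.35027) ≈ 38.6074°.

38.607°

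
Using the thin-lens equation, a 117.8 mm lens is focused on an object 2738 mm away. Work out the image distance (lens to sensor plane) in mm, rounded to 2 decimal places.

123.10 mm

1/dᵢ = 1/f − 1/dₒ = 1/117.8 − 1/2738 = 0.0081237 mm⁻¹.
dᵢ = 1/0.0081237 ≈ 123.0961 mm.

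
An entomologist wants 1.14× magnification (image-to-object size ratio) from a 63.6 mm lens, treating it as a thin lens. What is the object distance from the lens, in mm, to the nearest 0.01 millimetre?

With m = dᵢ/dₒ and 1/f = 1/dₒ + 1/dᵢ, substituting dᵢ = m·dₒ gives 1/f = (1 + 1/m)/dₒ, hence dₒ = f·(1 + 1/m).
dₒ = 63.6 × (1 + 1/1.14) = 63.6 × 1.87719 ≈ 119.389 mm.

119.39 mm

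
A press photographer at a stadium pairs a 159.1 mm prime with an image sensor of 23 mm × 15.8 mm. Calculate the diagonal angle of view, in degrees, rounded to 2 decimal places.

10.02°

Sensor diagonal = √(23² + 15.8²) = √778.6400 ≈ 27.9041 mm.
Angle of view α = 2·arctan(d/2f) with d = 27.9041 mm and f = 159.1 mm.
d/2f = 0.08769; arctan(0.08769) ≈ 5.0117°, so α ≈ 10.0233°.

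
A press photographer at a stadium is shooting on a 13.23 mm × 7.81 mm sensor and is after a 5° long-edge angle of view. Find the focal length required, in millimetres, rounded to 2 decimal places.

151.51 mm

From α = 2·arctan(w/2f) we get f = w / (2·tan(α/2)).
With w = 13.23 mm and α/2 = 2.5°, tan(α/2) ≈ 0.04366, so f ≈ 13.23 / 0.08732 ≈ 151.5084 mm.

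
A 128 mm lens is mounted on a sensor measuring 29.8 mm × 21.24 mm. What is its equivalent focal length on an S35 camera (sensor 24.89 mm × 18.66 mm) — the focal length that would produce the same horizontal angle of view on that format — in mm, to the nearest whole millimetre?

Equal angle of view means equal width/f ratio, so f₂ = f₁ · (width₂/width₁) = 128 × 24.89/29.8.
f₂ = 128 × 0.83523 ≈ 106.910 mm.

107 mm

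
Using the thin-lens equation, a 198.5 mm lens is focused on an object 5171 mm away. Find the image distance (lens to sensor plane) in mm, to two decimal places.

206.42 mm

1/dᵢ = 1/f − 1/dₒ = 1/198.5 − 1/5171 = 0.0048444 mm⁻¹.
dᵢ = 1/0.0048444 ≈ 206.4240 mm.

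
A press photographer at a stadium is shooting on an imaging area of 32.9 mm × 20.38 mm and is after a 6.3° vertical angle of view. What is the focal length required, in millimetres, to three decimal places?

185.161 mm

From α = 2·arctan(h/2f) we get f = h / (2·tan(α/2)).
With h = 20.38 mm and α/2 = 3.15°, tan(α/2) ≈ 0.05503, so f ≈ 20.38 / 0.11007 ≈ 185.1605 mm.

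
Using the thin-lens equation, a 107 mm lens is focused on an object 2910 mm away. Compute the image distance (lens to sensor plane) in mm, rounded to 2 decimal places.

111.08 mm

1/dᵢ = 1/f − 1/dₒ = 1/107 − 1/2910 = 0.0090022 mm⁻¹.
dᵢ = 1/0.0090022 ≈ 111.0846 mm.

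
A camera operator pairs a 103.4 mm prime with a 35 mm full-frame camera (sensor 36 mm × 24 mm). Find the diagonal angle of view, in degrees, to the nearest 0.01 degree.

23.63°

Sensor diagonal = √(36² + 24²) = √1872.0000 ≈ 43.2666 mm.
Angle of view α = 2·arctan(d/2f) with d = 43.2666 mm and f = 103.4 mm.
d/2f = 0.20922; arctan(0.20922) ≈ 11.8169°, so α ≈ 23.6339°.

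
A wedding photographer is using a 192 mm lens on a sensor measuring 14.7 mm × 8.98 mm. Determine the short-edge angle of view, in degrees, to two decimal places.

2.68°

Angle of view α = 2·arctan(h/2f) with h = 8.98 mm and f = 192 mm.
h/2f = 0.02339; arctan(0.02339) ≈ 1.3396°, so α ≈ 2.6793°.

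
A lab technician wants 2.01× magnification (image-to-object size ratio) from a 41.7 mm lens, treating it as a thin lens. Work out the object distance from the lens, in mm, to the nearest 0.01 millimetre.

With m = dᵢ/dₒ and 1/f = 1/dₒ + 1/dᵢ, substituting dᵢ = m·dₒ gives 1/f = (1 + 1/m)/dₒ, hence dₒ = f·(1 + 1/m).
dₒ = 41.7 × (1 + 1/2.01) = 41.7 × 1.49751 ≈ 62.446 mm.

62.45 mm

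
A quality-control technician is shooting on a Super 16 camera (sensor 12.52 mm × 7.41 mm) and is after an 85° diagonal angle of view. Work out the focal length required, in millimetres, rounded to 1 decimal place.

Sensor diagonal = √(12.52² + 7.41²) = √211.6585 ≈ 14.5485 mm.
From α = 2·arctan(d/2f) we get f = d / (2·tan(α/2)).
With d = 14.5485 mm and α/2 = 42.5°, tan(α/2) ≈ 0.91633, so f ≈ 14.5485 / 1.83266 ≈ 7.9384 mm.

7.9 mm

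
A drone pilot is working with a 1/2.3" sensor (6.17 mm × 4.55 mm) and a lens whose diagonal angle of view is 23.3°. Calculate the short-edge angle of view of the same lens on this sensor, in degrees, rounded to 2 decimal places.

Sensor diagonal = √(6.17² + 4.55²) = √58.7714 ≈ 7.6663 mm.
From the diagonal AOV: f = 7.6663 / (2·tan(11.65°)) = 7.6663 / 0.41236 ≈ 18.5911 mm.
Short-edge AOV = 2·arctan(4.55 / (2 × 18.5911)) = 2·arctan(0.12237) ≈ 13.9532°.

13.95°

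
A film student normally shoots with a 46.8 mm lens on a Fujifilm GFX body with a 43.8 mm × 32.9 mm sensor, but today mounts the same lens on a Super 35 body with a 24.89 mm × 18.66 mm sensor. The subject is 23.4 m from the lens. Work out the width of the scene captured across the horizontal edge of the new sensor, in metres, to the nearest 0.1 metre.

The focal length stays 46.8 mm; the relevant sensor dimension is now w = 24.89 mm. Object distance dₒ = 23.4 m = 23400 mm.
Thin-lens field width W = w·(dₒ − f)/f = 24.89 × (23400 − 46.8)/46.8 ≈ 12420.110 mm = 12.4201 m.

12.4 m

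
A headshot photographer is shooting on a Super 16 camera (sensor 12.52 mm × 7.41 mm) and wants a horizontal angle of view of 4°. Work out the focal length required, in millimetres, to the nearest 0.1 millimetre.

179.3 mm

From α = 2·arctan(w/2f) we get f = w / (2·tan(α/2)).
With w = 12.52 mm and α/2 = 2°, tan(α/2) ≈ 0.03492, so f ≈ 12.52 / 0.06984 ≈ 179.2629 mm.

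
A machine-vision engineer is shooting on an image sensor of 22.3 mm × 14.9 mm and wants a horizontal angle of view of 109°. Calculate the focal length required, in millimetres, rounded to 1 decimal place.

8.0 mm

From α = 2·arctan(w/2f) we get f = w / (2·tan(α/2)).
With w = 22.3 mm and α/2 = 54.5°, tan(α/2) ≈ 1.40195, so f ≈ 22.3 / 2.80390 ≈ 7.9532 mm.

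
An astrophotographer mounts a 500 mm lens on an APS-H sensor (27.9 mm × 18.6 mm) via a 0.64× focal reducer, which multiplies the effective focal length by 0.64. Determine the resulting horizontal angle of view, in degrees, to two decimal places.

4.99°

Effective focal length f = 500 × 0.64 = 320 mm.
α = 2·arctan(27.9 / (2 × 320)) = 2·arctan(0.04359) ≈ 4.9923°.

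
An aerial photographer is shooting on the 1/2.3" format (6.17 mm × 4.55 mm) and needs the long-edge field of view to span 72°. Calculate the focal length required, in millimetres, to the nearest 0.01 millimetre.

4.25 mm

From α = 2·arctan(w/2f) we get f = w / (2·tan(α/2)).
With w = 6.17 mm and α/2 = 36°, tan(α/2) ≈ 0.72654, so f ≈ 6.17 / 1.45309 ≈ 4.2461 mm.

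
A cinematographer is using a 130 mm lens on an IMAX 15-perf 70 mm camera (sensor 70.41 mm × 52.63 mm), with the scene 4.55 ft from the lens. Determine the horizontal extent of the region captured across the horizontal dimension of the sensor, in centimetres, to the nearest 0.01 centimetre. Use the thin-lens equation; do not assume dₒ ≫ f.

dₒ: 4.55 ft × 304.8 mm/ft = 1386.84 mm.
Similar triangles through the lens centre give W/dₒ = w/dᵢ; with 1/f = 1/dₒ + 1/dᵢ this gives W = w·(dₒ − f)/f.
W = 70.41 mm × (1386.84 − 130) / 130 = 70.41 × 9.6680 ≈ 680.724 mm = 68.0724 cm.

68.07 cm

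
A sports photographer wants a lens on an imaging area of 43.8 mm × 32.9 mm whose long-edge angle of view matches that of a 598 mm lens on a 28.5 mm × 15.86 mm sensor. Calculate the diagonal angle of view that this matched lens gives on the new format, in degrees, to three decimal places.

Equal long-edge AOV ⇒ f₂ = f₁ · 43.8/28.5 = 598 × 1.53684 ≈ 919.0316 mm.
Sensor diagonal = √(43.8² + 32.9²) = √3000.8500 ≈ 54.7800 mm.
Diagonal AOV on the new format = 2·arctan(54.7800 / (2 × 919.0316)) = 2·arctan(0.02980) ≈ 3.4142°.

3.414°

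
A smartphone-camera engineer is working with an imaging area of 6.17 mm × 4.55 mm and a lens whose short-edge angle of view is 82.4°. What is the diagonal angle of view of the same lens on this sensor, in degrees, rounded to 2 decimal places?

From the short-edge AOV: f = 4.55 / (2·tan(41.2°)) = 4.55 / 1.75087 ≈ 2.5987 mm.
Sensor diagonal = √(6.17² + 4.55²) = √58.7714 ≈ 7.6663 mm.
Diagonal AOV = 2·arctan(7.6663 / (2 × 2.5987)) = 2·arctan(1.47501) ≈ 111.7285°.

111.73°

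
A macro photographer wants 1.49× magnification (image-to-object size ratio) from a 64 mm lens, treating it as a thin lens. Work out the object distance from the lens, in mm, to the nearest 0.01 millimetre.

106.95 mm

With m = dᵢ/dₒ and 1/f = 1/dₒ + 1/dᵢ, substituting dᵢ = m·dₒ gives 1/f = (1 + 1/m)/dₒ, hence dₒ = f·(1 + 1/m).
dₒ = 64 × (1 + 1/1.49) = 64 × 1.67114 ≈ 106.953 mm.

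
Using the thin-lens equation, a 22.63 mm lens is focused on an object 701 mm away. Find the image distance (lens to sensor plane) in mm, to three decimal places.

1/dᵢ = 1/f − 1/dₒ = 1/22.63 − 1/701 = 0.0427626 mm⁻¹.
dᵢ = 1/0.0427626 ≈ 23.3849 mm.

23.385 mm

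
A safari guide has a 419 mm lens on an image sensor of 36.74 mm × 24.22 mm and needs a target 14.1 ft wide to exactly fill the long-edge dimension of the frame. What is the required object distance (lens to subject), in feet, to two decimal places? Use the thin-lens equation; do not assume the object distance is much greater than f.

W: 14.1 ft × 304.8 mm/ft = 4297.68 mm.
Magnification m = w/W = dᵢ/dₒ; combined with 1/f = 1/dₒ + 1/dᵢ this gives dₒ = f·(1 + W/w).
dₒ = 419 mm × (1 + 4297.68/36.74) = 419 × 117.9755 ≈ 49431.734 mm = 49431.734/304.8 ft = 162.178 ft.

162.18 ft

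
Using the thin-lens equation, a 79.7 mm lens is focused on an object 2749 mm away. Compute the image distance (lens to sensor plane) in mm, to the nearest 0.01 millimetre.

82.08 mm

1/dᵢ = 1/f − 1/dₒ = 1/79.7 − 1/2749 = 0.0121833 mm⁻¹.
dᵢ = 1/0.0121833 ≈ 82.0797 mm.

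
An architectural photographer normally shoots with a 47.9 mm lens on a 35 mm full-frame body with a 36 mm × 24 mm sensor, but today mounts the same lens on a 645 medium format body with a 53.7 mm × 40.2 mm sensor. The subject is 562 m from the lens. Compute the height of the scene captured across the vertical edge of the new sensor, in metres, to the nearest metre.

The focal length stays 47.9 mm; the relevant sensor dimension is now h = 40.2 mm. Object distance dₒ = 562 m = 562000 mm.
Thin-lens field height W = h·(dₒ − f)/f = 40.2 × (562000 − 47.9)/47.9 ≈ 471617.420 mm = 471.617 m.

472 m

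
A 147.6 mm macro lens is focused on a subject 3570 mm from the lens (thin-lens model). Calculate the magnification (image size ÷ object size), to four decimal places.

Thin lens: 1/f = 1/dₒ + 1/dᵢ → 1/dᵢ = 1/147.6 − 1/3570 = 0.0064950 mm⁻¹, so dᵢ ≈ 153.9656 mm.
Magnification m = dᵢ/dₒ = 153.9656/3570 ≈ 0.04313.

0.0431×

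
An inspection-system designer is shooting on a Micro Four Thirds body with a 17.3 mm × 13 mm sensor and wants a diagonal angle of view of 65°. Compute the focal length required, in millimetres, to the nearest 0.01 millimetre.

16.98 mm

Sensor diagonal = √(17.3² + 13²) = √468.2900 ≈ 21.6400 mm.
From α = 2·arctan(d/2f) we get f = d / (2·tan(α/2)).
With d = 21.6400 mm and α/2 = 32.5°, tan(α/2) ≈ 0.63707, so f ≈ 21.6400 / 1.27414 ≈ 16.9840 mm.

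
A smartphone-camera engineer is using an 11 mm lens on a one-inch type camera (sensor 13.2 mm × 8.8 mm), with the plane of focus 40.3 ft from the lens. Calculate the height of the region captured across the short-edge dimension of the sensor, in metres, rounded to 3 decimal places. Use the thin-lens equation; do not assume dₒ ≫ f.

9.818 m

dₒ: 40.3 ft × 304.8 mm/ft = 12283.44 mm.
Similar triangles through the lens centre give W/dₒ = h/dᵢ; with 1/f = 1/dₒ + 1/dᵢ this gives W = h·(dₒ − f)/f.
W = 8.8 mm × (12283.4 − 11) / 11 = 8.8 × 1115.6763 ≈ 9817.952 mm = 9.81795 m.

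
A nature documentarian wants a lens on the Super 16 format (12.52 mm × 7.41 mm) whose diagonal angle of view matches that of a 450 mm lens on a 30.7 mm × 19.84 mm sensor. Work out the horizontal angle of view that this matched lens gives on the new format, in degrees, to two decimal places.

Sensor diagonal = √(30.7² + 19.84²) = √1336.1156 ≈ 36.5529 mm.
Sensor diagonal = √(12.52² + 7.41²) = √211.6585 ≈ 14.5485 mm.
Equal diagonal AOV ⇒ f₂ = f₁ · 14.5485/36.5529 = 450 × 0.39801 ≈ 179.1053 mm.
Horizontal AOV on the new format = 2·arctan(12.52 / (2 × 179.1053)) = 2·arctan(0.03495) ≈ 4.0035°.

4.00°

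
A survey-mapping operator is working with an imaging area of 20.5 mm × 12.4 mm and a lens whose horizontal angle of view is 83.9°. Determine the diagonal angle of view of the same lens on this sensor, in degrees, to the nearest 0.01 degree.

92.82°

From the horizontal AOV: f = 20.5 / (2·tan(41.95°)) = 20.5 / 1.79765 ≈ 11.4038 mm.
Sensor diagonal = √(20.5² + 12.4²) = √574.0100 ≈ 23.9585 mm.
Diagonal AOV = 2·arctan(23.9585 / (2 × 11.4038)) = 2·arctan(1.05046) ≈ 92.8196°.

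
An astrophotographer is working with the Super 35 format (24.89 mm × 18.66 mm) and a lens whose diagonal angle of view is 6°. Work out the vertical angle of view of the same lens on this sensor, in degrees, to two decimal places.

Sensor diagonal = √(24.89² + 18.66²) = √967.7077 ≈ 31.1080 mm.
From the diagonal AOV: f = 31.1080 / (2·tan(3°)) = 31.1080 / 0.10482 ≈ 296.7880 mm.
Vertical AOV = 2·arctan(18.66 / (2 × 296.7880)) = 2·arctan(0.03144) ≈ 3.6012°.

3.60°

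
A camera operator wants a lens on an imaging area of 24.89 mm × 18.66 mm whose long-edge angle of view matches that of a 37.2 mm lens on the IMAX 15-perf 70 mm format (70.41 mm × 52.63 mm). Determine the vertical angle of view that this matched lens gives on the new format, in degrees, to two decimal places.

70.71°

Equal long-edge AOV ⇒ f₂ = f₁ · 24.89/70.41 = 37.2 × 0.35350 ≈ 13.1502 mm.
Vertical AOV on the new format = 2·arctan(18.66 / (2 × 13.1502)) = 2·arctan(0.70949) ≈ 70.7109°.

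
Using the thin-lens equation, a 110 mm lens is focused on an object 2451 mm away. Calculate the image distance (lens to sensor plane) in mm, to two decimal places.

115.17 mm

1/dᵢ = 1/f − 1/dₒ = 1/110 − 1/2451 = 0.0086829 mm⁻¹.
dᵢ = 1/0.0086829 ≈ 115.1687 mm.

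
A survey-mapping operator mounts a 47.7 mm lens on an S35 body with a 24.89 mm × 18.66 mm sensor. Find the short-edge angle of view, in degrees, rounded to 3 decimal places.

22.134°

Angle of view α = 2·arctan(h/2f) with h = 18.66 mm and f = 47.7 mm.
h/2f = 0.19560; arctan(0.19560) ≈ 11.0672°, so α ≈ 22.1344°.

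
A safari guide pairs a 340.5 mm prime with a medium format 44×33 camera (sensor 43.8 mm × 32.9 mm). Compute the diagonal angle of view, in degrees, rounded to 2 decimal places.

Sensor diagonal = √(43.8² + 32.9²) = √3000.8500 ≈ 54.7800 mm.
Angle of view α = 2·arctan(d/2f) with d = 54.7800 mm and f = 340.5 mm.
d/2f = 0.08044; arctan(0.08044) ≈ 4.5990°, so α ≈ 9.1980°.

9.20°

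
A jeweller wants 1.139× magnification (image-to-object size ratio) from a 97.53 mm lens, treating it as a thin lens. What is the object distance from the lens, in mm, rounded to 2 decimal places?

With m = dᵢ/dₒ and 1/f = 1/dₒ + 1/dᵢ, substituting dᵢ = m·dₒ gives 1/f = (1 + 1/m)/dₒ, hence dₒ = f·(1 + 1/m).
dₒ = 97.53 × (1 + 1/1.139) = 97.53 × 1.87796 ≈ 183.158 mm.

183.16 mm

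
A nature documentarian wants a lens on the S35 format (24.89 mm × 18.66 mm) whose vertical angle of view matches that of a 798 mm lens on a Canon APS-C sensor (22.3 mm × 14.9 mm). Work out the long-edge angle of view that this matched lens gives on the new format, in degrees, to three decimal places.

1.427°

Equal vertical AOV ⇒ f₂ = f₁ · 18.66/14.9 = 798 × 1.25235 ≈ 999.3745 mm.
Long-edge AOV on the new format = 2·arctan(24.89 / (2 × 999.3745)) = 2·arctan(0.01245) ≈ 1.4269°.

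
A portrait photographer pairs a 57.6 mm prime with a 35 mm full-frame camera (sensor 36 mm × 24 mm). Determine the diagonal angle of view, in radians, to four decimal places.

Sensor diagonal = √(36² + 24²) = √1872.0000 ≈ 43.2666 mm.
Angle of view α = 2·arctan(d/2f) with d = 43.2666 mm and f = 57.6 mm.
d/2f = 0.37558; arctan(0.37558) ≈ 0.3593 rad, so α ≈ 0.7186 rad.

0.7186 rad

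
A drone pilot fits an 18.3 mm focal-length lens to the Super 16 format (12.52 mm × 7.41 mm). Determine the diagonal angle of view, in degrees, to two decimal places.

Sensor diagonal = √(12.52² + 7.41²) = √211.6585 ≈ 14.5485 mm.
Angle of view α = 2·arctan(d/2f) with d = 14.5485 mm and f = 18.3 mm.
d/2f = 0.39750; arctan(0.39750) ≈ 21.6778°, so α ≈ 43.3556°.

43.36°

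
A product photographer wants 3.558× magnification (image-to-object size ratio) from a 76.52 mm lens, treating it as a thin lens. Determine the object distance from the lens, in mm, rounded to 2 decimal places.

With m = dᵢ/dₒ and 1/f = 1/dₒ + 1/dᵢ, substituting dᵢ = m·dₒ gives 1/f = (1 + 1/m)/dₒ, hence dₒ = f·(1 + 1/m).
dₒ = 76.52 × (1 + 1/3.558) = 76.52 × 1.28106 ≈ 98.026 mm.

98.03 mm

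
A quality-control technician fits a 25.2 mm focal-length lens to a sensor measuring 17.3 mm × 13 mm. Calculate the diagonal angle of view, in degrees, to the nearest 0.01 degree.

Sensor diagonal = √(17.3² + 13²) = √468.2900 ≈ 21.6400 mm.
Angle of view α = 2·arctan(d/2f) with d = 21.6400 mm and f = 25.2 mm.
d/2f = 0.42937; arctan(0.42937) ≈ 23.2370°, so α ≈ 46.4740°.

46.47°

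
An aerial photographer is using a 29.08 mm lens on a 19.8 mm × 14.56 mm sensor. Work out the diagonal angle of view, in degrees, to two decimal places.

Sensor diagonal = √(19.8² + 14.56²) = √604.0336 ≈ 24.5771 mm.
Angle of view α = 2·arctan(d/2f) with d = 24.5771 mm and f = 29.08 mm.
d/2f = 0.42258; arctan(0.42258) ≈ 22.9078°, so α ≈ 45.8156°.

45.82°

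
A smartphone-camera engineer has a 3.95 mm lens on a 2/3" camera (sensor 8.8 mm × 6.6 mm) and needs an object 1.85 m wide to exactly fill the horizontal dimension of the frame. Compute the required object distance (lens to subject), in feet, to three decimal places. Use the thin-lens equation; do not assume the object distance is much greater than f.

W: 1.85 m = 1850 mm.
Magnification m = w/W = dᵢ/dₒ; combined with 1/f = 1/dₒ + 1/dᵢ this gives dₒ = f·(1 + W/w).
dₒ = 3.95 mm × (1 + 1850/8.8) = 3.95 × 211.2273 ≈ 834.348 mm = 834.348/304.8 ft = 2.73736 ft.

2.737 ft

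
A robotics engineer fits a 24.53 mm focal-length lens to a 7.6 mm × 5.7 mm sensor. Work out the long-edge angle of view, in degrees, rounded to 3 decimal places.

17.612°

Angle of view α = 2·arctan(w/2f) with w = 7.6 mm and f = 24.53 mm.
w/2f = 0.15491; arctan(0.15491) ≈ 8.8058°, so α ≈ 17.6117°.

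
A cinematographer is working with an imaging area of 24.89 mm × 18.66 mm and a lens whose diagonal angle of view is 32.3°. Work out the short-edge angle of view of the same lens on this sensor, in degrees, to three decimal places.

Sensor diagonal = √(24.89² + 18.66²) = √967.7077 ≈ 31.1080 mm.
From the diagonal AOV: f = 31.1080 / (2·tan(16.15°)) = 31.1080 / 0.57916 ≈ 53.7121 mm.
Short-edge AOV = 2·arctan(18.66 / (2 × 53.7121)) = 2·arctan(0.17370) ≈ 19.7083°.

19.708°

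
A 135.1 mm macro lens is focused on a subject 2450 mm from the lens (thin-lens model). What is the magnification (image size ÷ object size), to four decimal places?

Thin lens: 1/f = 1/dₒ + 1/dᵢ → 1/dᵢ = 1/135.1 − 1/2450 = 0.0069938 mm⁻¹, so dᵢ ≈ 142.9846 mm.
Magnification m = dᵢ/dₒ = 142.9846/2450 ≈ 0.05836.

0.0584×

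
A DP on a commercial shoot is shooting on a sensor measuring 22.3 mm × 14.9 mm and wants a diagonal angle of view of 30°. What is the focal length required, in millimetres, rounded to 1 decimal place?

50.0 mm

Sensor diagonal = √(22.3² + 14.9²) = √719.3000 ≈ 26.8198 mm.
From α = 2·arctan(d/2f) we get f = d / (2·tan(α/2)).
With d = 26.8198 mm and α/2 = 15°, tan(α/2) ≈ 0.26795, so f ≈ 26.8198 / 0.53590 ≈ 50.0464 mm.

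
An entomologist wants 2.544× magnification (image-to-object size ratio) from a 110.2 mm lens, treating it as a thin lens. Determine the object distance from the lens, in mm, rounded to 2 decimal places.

153.52 mm

With m = dᵢ/dₒ and 1/f = 1/dₒ + 1/dᵢ, substituting dᵢ = m·dₒ gives 1/f = (1 + 1/m)/dₒ, hence dₒ = f·(1 + 1/m).
dₒ = 110.2 × (1 + 1/2.544) = 110.2 × 1.39308 ≈ 153.518 mm.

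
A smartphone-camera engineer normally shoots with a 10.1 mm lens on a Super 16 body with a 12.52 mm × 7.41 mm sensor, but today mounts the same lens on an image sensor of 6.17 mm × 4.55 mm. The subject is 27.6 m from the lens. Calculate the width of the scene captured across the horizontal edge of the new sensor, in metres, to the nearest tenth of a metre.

The focal length stays 10.1 mm; the relevant sensor dimension is now w = 6.17 mm. Object distance dₒ = 27.6 m = 27600 mm.
Thin-lens field width W = w·(dₒ − f)/f = 6.17 × (27600 − 10.1)/10.1 ≈ 16854.424 mm = 16.8544 m.

16.9 m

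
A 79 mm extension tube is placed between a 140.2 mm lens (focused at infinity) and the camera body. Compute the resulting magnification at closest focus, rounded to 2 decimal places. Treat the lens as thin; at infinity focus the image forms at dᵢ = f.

0.56×

The tube moves the image plane from f to f + e, so dᵢ = 140.2 + 79 = 219.2 mm. Focus is achieved when 1/f = 1/dₒ + 1/dᵢ, giving dₒ = 1/(1/f − 1/(f+e)).
Magnification m = dᵢ/dₒ = (f+e)·(1/f − 1/(f+e)) = e/f = 79/140.2 ≈ 0.5635.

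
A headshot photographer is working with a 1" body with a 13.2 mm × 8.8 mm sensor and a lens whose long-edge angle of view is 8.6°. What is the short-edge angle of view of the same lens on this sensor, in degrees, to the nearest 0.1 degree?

From the long-edge AOV: f = 13.2 / (2·tan(4.3°)) = 13.2 / 0.15038 ≈ 87.7772 mm.
Short-edge AOV = 2·arctan(8.8 / (2 × 87.7772)) = 2·arctan(0.05013) ≈ 5.7393°.

5.7°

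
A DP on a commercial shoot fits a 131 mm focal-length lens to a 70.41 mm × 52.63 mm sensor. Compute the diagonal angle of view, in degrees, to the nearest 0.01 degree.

37.10°

Sensor diagonal = √(70.41² + 52.63²) = √7727.4850 ≈ 87.9061 mm.
Angle of view α = 2·arctan(d/2f) with d = 87.9061 mm and f = 131 mm.
d/2f = 0.33552; arctan(0.33552) ≈ 18.5476°, so α ≈ 37.0952°.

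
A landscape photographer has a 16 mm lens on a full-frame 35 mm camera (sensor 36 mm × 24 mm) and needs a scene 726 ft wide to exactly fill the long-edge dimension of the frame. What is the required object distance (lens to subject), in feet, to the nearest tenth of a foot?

W: 726 ft × 304.8 mm/ft = 221284.79 mm.
Magnification m = w/W = dᵢ/dₒ; combined with 1/f = 1/dₒ + 1/dᵢ this gives dₒ = f·(1 + W/w).
dₒ = 16 mm × (1 + 221285/36) = 16 × 6147.7998 ≈ 98364.797 mm = 98364.797/304.8 ft = 322.719 ft.

322.7 ft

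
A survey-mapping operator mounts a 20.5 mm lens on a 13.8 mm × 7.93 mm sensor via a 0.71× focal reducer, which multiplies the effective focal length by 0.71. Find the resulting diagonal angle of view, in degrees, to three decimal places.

57.336°

Effective focal length f = 20.5 × 0.71 = 14.555 mm.
Sensor diagonal = √(13.8² + 7.93²) = √253.3249 ≈ 15.9162 mm.
α = 2·arctan(15.916 / (2 × 14.555)) = 2·arctan(0.54676) ≈ 57.3361°.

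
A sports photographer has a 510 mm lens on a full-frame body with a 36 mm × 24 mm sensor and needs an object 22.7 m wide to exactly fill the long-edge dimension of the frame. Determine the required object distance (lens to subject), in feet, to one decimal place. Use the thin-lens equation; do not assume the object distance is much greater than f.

1056.7 ft

W: 22.7 m = 22700 mm.
Magnification m = w/W = dᵢ/dₒ; combined with 1/f = 1/dₒ + 1/dᵢ this gives dₒ = f·(1 + W/w).
dₒ = 510 mm × (1 + 22700/36) = 510 × 631.5556 ≈ 322093.333 mm = 322093.333/304.8 ft = 1056.74 ft.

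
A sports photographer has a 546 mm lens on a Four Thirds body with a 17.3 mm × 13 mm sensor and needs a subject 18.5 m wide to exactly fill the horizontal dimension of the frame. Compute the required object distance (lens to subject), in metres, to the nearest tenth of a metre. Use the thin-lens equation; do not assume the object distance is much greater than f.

W: 18.5 m = 18500 mm.
Magnification m = w/W = dᵢ/dₒ; combined with 1/f = 1/dₒ + 1/dᵢ this gives dₒ = f·(1 + W/w).
dₒ = 546 mm × (1 + 18500/17.3) = 546 × 1070.3642 ≈ 584418.832 mm = 584.419 m.

584.4 m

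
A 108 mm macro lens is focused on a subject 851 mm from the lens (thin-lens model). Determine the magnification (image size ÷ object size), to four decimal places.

0.1454×

Thin lens: 1/f = 1/dₒ + 1/dᵢ → 1/dᵢ = 1/108 − 1/851 = 0.0080842 mm⁻¹, so dᵢ ≈ 123.6985 mm.
Magnification m = dᵢ/dₒ = 123.6985/851 ≈ 0.14536.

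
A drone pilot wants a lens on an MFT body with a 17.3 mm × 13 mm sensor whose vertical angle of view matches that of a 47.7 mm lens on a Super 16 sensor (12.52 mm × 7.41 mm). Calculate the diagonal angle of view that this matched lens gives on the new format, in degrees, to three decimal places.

Equal vertical AOV ⇒ f₂ = f₁ · 13/7.41 = 47.7 × 1.75439 ≈ 83.6842 mm.
Sensor diagonal = √(17.3² + 13²) = √468.2900 ≈ 21.6400 mm.
Diagonal AOV on the new format = 2·arctan(21.6400 / (2 × 83.6842)) = 2·arctan(0.12930) ≈ 14.7344°.

14.734°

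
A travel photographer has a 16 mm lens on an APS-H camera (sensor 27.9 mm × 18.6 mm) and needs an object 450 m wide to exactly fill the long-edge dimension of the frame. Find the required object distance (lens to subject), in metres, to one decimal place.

258.1 m

W: 450 m = 450000 mm.
Magnification m = w/W = dᵢ/dₒ; combined with 1/f = 1/dₒ + 1/dᵢ this gives dₒ = f·(1 + W/w).
dₒ = 16 mm × (1 + 450000/27.9) = 16 × 16130.0323 ≈ 258080.516 mm = 258.081 m.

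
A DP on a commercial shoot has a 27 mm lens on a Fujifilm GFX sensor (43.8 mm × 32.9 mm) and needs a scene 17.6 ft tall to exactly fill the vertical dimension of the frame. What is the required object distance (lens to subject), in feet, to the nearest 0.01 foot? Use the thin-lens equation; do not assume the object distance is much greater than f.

14.53 ft

W: 17.6 ft × 304.8 mm/ft = 5364.48 mm.
Magnification m = h/W = dᵢ/dₒ; combined with 1/f = 1/dₒ + 1/dᵢ this gives dₒ = f·(1 + W/h).
dₒ = 27 mm × (1 + 5364.48/32.9) = 27 × 164.0541 ≈ 4429.461 mm = 4429.461/304.8 ft = 14.5324 ft.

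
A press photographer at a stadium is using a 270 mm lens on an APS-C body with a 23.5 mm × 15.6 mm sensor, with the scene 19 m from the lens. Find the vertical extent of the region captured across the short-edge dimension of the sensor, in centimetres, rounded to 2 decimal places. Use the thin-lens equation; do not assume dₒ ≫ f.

108.22 cm

dₒ: 19 m = 19000 mm.
Similar triangles through the lens centre give W/dₒ = h/dᵢ; with 1/f = 1/dₒ + 1/dᵢ this gives W = h·(dₒ − f)/f.
W = 15.6 mm × (19000 − 270) / 270 = 15.6 × 69.3704 ≈ 1082.178 mm = 108.218 cm.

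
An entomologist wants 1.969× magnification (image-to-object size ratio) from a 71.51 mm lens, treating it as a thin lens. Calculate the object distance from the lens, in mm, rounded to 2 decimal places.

With m = dᵢ/dₒ and 1/f = 1/dₒ + 1/dᵢ, substituting dᵢ = m·dₒ gives 1/f = (1 + 1/m)/dₒ, hence dₒ = f·(1 + 1/m).
dₒ = 71.51 × (1 + 1/1.969) = 71.51 × 1.50787 ≈ 107.828 mm.

107.83 mm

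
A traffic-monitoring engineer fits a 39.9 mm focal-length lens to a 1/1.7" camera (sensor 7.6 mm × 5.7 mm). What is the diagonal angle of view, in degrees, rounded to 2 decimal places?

Sensor diagonal = √(7.6² + 5.7²) = √90.2500 ≈ 9.5000 mm.
Angle of view α = 2·arctan(d/2f) with d = 9.5000 mm and f = 39.9 mm.
d/2f = 0.11905; arctan(0.11905) ≈ 6.7890°, so α ≈ 13.5779°.

13.58°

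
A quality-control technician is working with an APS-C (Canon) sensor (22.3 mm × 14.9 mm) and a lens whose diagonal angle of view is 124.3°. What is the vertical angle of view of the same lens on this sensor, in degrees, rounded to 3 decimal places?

Sensor diagonal = √(22.3² + 14.9²) = √719.3000 ≈ 26.8198 mm.
From the diagonal AOV: f = 26.8198 / (2·tan(62.15°)) = 26.8198 / 3.78533 ≈ 7.0852 mm.
Vertical AOV = 2·arctan(14.9 / (2 × 7.0852)) = 2·arctan(1.05149) ≈ 92.8754°.

92.875°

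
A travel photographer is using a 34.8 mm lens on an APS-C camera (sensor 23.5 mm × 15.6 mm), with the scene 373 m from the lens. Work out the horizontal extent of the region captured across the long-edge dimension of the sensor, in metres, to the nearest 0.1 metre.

dₒ: 373 m = 373000 mm.
Similar triangles through the lens centre give W/dₒ = w/dᵢ; with 1/f = 1/dₒ + 1/dᵢ this gives W = w·(dₒ − f)/f.
W = 23.5 mm × (373000 − 34.8) / 34.8 = 23.5 × 10717.3908 ≈ 251858.684 mm = 251.859 m.

251.9 m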